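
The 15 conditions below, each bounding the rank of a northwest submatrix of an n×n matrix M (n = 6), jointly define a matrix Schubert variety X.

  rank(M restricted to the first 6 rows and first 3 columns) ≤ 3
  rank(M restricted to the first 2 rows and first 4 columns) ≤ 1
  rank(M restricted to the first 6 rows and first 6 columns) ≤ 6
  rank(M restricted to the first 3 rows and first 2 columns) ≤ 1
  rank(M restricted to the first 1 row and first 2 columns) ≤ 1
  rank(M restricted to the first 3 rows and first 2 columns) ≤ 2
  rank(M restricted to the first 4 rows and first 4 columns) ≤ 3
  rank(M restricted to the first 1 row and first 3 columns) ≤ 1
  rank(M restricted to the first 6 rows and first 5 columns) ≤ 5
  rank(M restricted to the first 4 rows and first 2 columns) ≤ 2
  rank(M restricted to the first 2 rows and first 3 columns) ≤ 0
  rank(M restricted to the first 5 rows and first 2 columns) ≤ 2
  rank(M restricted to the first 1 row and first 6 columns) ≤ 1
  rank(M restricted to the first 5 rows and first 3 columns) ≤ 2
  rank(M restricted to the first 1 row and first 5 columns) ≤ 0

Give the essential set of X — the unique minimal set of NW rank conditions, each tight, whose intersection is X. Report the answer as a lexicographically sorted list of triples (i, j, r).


Propagating the 15 rank bounds to every northwest block:

  R[1]: 0  0  0  0  0  1
  R[2]: 0  0  0  1  1  2
  R[3]: 1  1  1  2  2  3
  R[4]: 1  2  2  3  3  4
  R[5]: 1  2  2  3  4  5
  R[6]: 1  2  3  4  5  6

hence w(1..6) = (6, 4, 1, 2, 5, 3).

Fulton essential set (3 of the 9 Rothe cells):

[(1, 5, 0), (2, 3, 0), (5, 3, 2)]


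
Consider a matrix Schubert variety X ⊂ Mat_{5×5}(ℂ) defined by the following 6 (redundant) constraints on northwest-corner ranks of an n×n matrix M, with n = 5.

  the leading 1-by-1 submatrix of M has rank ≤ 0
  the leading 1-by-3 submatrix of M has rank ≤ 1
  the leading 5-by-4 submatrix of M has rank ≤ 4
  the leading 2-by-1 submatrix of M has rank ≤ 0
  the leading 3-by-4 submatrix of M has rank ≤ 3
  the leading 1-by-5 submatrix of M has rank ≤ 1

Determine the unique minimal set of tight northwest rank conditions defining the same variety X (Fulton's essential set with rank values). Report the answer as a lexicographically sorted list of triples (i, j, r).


Reconstructing r_w from the 6 given conditions:

  R[1]: 0 | 1 | 1 | 1 | 1
  R[2]: 0 | 1 | 2 | 2 | 2
  R[3]: 1 | 2 | 3 | 3 | 3
  R[4]: 1 | 2 | 3 | 4 | 4
  R[5]: 1 | 2 | 3 | 4 | 5

hence w(1..5) = (2, 3, 1, 4, 5).

1 SE-corner of the 2-cell Rothe diagram gives Ess(w):

[(2, 1, 0)]


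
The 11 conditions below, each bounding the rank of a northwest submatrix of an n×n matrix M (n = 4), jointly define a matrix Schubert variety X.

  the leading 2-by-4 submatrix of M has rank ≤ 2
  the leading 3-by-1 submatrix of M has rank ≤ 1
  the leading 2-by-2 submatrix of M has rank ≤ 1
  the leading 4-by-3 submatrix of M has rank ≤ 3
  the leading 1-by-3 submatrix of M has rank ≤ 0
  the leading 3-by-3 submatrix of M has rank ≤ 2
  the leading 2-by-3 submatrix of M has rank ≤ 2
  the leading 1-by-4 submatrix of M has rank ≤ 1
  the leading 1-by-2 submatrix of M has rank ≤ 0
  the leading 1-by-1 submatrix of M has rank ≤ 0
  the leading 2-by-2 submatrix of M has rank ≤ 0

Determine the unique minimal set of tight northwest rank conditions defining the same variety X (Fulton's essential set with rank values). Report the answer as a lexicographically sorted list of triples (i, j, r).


The tightest implied rank at each (i,j), from the 11 conditions:

  R[1]: 0, 0, 0, 1
  R[2]: 0, 0, 1, 2
  R[3]: 1, 1, 2, 3
  R[4]: 1, 2, 3, 4

hence w(1..4) = (4, 3, 1, 2).

2 SE-corners of the 5-cell Rothe diagram give Ess(w):

[(1, 3, 0), (2, 2, 0)]


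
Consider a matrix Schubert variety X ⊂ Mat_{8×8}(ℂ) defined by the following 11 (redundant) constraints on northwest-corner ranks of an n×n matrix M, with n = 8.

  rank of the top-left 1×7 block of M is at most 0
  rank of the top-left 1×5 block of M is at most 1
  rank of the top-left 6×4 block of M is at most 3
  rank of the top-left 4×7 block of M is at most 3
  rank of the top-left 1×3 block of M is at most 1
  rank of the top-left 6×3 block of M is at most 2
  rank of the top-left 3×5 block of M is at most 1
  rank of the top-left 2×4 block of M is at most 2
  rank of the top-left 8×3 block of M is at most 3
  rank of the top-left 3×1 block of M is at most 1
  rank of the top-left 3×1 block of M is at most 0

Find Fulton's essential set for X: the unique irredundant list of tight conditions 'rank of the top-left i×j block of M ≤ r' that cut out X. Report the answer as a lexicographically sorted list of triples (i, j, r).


Reconstructing r_w from the 11 given conditions:

  row 1: 0 0 0 0 0 0 0 1
  row 2: 0 1 1 1 1 1 1 2
  row 3: 0 1 1 1 1 2 2 3
  row 4: 1 2 2 2 2 3 3 4
  row 5: 1 2 2 3 3 4 4 5
  row 6: 1 2 2 3 4 5 5 6
  row 7: 1 2 3 4 5 6 6 7
  row 8: 1 2 3 4 5 6 7 8

hence w(1..8) = (8, 2, 6, 1, 4, 5, 3, 7).

D(w) has 14 cells with 4 SE-corners; essential set:

[(1, 7, 0), (3, 1, 0), (3, 5, 1), (6, 3, 2)]


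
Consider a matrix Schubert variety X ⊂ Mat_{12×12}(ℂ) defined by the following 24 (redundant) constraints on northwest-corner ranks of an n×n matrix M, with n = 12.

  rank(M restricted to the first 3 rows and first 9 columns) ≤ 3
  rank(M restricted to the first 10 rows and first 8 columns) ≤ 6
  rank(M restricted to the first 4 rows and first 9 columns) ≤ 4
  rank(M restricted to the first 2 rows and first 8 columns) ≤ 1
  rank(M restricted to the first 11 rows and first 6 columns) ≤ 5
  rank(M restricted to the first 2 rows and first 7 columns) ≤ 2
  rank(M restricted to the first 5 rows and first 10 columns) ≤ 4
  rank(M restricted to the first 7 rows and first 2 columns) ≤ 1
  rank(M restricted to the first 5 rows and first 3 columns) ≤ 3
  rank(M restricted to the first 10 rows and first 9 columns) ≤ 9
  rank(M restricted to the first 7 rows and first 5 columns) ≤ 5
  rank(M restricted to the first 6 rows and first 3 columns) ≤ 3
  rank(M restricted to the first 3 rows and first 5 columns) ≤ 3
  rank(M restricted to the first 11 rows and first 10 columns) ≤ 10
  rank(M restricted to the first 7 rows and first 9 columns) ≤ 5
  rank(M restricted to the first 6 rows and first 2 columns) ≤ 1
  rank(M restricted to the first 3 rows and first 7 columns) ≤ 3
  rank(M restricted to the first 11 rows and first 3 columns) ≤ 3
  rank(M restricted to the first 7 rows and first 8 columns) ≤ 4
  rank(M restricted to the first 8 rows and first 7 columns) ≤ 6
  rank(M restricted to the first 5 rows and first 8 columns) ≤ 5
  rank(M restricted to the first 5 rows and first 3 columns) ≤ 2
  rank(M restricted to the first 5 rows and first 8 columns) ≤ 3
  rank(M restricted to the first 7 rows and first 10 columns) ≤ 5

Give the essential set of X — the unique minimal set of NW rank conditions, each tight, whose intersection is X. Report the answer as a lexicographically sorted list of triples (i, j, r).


Propagating the 24 rank bounds to every northwest block:

  row 1: 1 1 1 1 1 1 1 1 1 1 1 1
  row 2: 1 1 1 1 1 1 1 1 2 2 2 2
  row 3: 1 1 2 2 2 2 2 2 3 3 3 3
  row 4: 1 1 2 3 3 3 3 3 4 4 4 4
  row 5: 1 1 2 3 3 3 3 3 4 4 5 5
  row 6: 1 1 2 3 4 4 4 4 5 5 6 6
  row 7: 1 1 2 3 4 4 4 4 5 5 6 7
  row 8: 1 2 3 4 5 5 5 5 6 6 7 8
  row 9: 1 2 3 4 5 5 6 6 7 7 8 9
  row 10: 1 2 3 4 5 5 6 6 7 8 9 10
  row 11: 1 2 3 4 5 5 6 7 8 9 10 11
  row 12: 1 2 3 4 5 6 7 8 9 10 11 12

giving w = (1, 9, 3, 4, 11, 5, 12, 2, 7, 10, 8, 6) via Δ²R.

D(w) has 25 cells with 8 SE-corners; essential set:

[(2, 8, 1), (5, 8, 3), (5, 10, 4), (7, 2, 1), (7, 8, 4), (7, 10, 5), (10, 8, 6), (11, 6, 5)]


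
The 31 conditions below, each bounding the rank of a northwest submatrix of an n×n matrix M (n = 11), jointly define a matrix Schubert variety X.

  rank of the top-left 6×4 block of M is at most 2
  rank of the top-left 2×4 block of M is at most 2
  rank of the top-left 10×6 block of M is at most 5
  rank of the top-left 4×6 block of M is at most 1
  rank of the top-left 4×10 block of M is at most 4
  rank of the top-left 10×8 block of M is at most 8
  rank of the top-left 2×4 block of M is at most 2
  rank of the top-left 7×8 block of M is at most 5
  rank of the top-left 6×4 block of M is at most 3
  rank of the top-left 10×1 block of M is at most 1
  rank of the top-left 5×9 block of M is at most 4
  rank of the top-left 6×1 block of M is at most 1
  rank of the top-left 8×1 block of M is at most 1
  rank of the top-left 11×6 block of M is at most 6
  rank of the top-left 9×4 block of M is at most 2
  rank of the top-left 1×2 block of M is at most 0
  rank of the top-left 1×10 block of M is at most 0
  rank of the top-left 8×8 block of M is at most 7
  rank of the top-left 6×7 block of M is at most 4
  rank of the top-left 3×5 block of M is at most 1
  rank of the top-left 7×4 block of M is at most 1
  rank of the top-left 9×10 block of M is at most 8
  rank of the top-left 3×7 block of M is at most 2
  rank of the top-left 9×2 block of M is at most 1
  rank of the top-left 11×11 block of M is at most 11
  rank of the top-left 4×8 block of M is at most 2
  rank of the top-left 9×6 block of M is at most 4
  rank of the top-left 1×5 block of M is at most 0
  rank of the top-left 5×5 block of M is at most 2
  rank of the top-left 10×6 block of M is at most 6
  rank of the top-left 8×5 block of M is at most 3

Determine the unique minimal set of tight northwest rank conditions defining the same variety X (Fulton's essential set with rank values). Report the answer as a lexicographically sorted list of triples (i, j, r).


The tightest implied rank at each (i,j), from the 31 conditions:

  R[1]: 0 0 0 0 0 0 0 0 0 0 1
  R[2]: 1 1 1 1 1 1 1 1 1 1 2
  R[3]: 1 1 1 1 1 1 2 2 2 2 3
  R[4]: 1 1 1 1 1 1 2 2 3 3 4
  R[5]: 1 1 1 1 2 2 3 3 4 4 5
  R[6]: 1 1 1 1 2 3 4 4 5 5 6
  R[7]: 1 1 1 1 2 3 4 5 6 6 7
  R[8]: 1 1 2 2 3 4 5 6 7 7 8
  R[9]: 1 1 2 2 3 4 5 6 7 8 9
  R[10]: 1 2 3 3 4 5 6 7 8 9 10
  R[11]: 1 2 3 4 5 6 7 8 9 10 11

second differences of R give the permutation w = (11, 1, 7, 9, 5, 6, 8, 3, 10, 2, 4).

Fulton essential set (6 of the 33 Rothe cells):

[(1, 10, 0), (4, 6, 1), (4, 8, 2), (7, 4, 1), (9, 2, 1), (9, 4, 2)]


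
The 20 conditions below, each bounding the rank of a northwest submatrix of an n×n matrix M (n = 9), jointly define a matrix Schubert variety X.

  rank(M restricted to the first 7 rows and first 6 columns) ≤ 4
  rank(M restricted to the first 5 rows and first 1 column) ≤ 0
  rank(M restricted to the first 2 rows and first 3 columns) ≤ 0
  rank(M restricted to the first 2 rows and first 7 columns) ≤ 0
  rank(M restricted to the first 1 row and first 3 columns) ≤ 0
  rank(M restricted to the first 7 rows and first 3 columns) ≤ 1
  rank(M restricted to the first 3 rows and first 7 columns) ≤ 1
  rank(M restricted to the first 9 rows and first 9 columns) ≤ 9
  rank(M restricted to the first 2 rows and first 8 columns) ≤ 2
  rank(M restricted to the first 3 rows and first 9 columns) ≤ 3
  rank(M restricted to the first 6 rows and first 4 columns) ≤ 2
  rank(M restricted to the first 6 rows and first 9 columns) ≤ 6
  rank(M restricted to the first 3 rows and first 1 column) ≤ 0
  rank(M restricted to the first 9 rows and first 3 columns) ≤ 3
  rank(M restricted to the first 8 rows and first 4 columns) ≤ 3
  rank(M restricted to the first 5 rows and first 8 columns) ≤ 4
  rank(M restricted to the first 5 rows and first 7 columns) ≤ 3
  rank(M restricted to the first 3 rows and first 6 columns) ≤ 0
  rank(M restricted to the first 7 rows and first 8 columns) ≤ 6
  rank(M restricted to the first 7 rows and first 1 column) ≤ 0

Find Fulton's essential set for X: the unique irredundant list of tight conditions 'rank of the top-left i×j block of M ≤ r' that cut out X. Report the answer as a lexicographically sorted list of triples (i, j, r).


Propagating the 20 rank bounds to every northwest block:

  R[1]: 0 0 0 0 0 0 0 1 1
  R[2]: 0 0 0 0 0 0 0 1 2
  R[3]: 0 0 0 0 0 0 1 2 3
  R[4]: 0 1 1 1 1 1 2 3 4
  R[5]: 0 1 1 2 2 2 3 4 5
  R[6]: 0 1 1 2 3 3 4 5 6
  R[7]: 0 1 1 2 3 4 5 6 7
  R[8]: 1 2 2 3 4 5 6 7 8
  R[9]: 1 2 3 4 5 6 7 8 9

giving w = (8, 9, 7, 2, 4, 5, 6, 1, 3) via Δ²R.

Rothe diagram D(w) (27 cells), 4 SE-corners (essential conditions):

[(2, 7, 0), (3, 6, 0), (7, 1, 0), (7, 3, 1)]


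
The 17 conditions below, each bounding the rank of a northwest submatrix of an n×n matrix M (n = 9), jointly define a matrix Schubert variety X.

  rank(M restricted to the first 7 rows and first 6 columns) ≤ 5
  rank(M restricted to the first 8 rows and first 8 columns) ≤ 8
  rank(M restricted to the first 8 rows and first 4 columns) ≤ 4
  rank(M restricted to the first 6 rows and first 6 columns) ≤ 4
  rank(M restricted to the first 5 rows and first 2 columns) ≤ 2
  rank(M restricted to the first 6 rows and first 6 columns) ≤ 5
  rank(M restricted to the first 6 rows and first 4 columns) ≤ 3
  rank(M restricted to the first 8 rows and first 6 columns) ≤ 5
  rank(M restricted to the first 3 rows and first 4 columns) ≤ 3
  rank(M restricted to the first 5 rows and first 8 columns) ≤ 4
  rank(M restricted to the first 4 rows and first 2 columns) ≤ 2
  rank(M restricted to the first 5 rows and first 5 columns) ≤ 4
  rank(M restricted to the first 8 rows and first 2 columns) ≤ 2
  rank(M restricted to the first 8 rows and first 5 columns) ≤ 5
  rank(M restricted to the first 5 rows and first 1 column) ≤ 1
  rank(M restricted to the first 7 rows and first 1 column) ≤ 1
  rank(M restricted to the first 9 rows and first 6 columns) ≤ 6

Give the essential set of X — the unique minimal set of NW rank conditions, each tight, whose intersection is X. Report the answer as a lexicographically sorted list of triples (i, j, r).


Rank table r_w(9×9) implied by the 17 constraints:

  row 1: 1 1 1 1 1 1 1 1 1
  row 2: 1 2 2 2 2 2 2 2 2
  row 3: 1 2 3 3 3 3 3 3 3
  row 4: 1 2 3 3 4 4 4 4 4
  row 5: 1 2 3 3 4 4 4 4 5
  row 6: 1 2 3 3 4 4 5 5 6
  row 7: 1 2 3 4 5 5 6 6 7
  row 8: 1 2 3 4 5 5 6 7 8
  row 9: 1 2 3 4 5 6 7 8 9

second differences of R give the permutation w = (1, 2, 3, 5, 9, 7, 4, 8, 6).

|D(w)|=8, |Ess(w)|=4:

[(5, 8, 4), (6, 4, 3), (6, 6, 4), (8, 6, 5)]


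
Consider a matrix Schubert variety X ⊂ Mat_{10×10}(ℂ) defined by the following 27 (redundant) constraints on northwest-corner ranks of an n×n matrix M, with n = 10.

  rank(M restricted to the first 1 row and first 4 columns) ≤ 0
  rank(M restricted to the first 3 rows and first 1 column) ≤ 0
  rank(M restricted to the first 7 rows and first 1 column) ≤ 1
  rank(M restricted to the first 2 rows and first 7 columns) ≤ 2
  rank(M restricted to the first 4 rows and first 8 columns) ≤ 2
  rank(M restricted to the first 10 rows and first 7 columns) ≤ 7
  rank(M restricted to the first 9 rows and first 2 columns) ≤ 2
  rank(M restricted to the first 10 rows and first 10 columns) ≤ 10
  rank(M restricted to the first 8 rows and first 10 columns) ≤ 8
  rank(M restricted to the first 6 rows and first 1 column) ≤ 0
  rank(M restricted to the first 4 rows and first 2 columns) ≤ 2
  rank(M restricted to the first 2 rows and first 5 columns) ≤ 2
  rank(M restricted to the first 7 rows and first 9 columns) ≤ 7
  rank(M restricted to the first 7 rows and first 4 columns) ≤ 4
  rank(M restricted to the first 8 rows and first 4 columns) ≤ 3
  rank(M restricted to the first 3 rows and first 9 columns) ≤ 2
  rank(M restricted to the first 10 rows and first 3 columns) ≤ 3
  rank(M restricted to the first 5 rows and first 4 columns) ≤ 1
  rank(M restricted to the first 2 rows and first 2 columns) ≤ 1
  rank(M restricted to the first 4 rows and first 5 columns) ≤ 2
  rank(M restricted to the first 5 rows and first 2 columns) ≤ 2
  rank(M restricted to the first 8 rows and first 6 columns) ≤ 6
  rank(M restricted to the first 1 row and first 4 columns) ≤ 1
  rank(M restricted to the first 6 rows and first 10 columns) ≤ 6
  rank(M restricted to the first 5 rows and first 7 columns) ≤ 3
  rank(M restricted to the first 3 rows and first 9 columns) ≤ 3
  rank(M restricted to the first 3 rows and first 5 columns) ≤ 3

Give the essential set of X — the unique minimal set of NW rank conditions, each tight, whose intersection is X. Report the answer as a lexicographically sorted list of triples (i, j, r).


Recovering R(i,j) via the rank-extension bound from the 27 conditions:

  0  0  0  0  1  1  1  1  1  1
  0  1  1  1  2  2  2  2  2  2
  0  1  1  1  2  2  2  2  2  3
  0  1  1  1  2  2  2  2  3  4
  0  1  1  1  2  3  3  3  4  5
  0  1  2  2  3  4  4  4  5  6
  1  2  3  3  4  5  5  5  6  7
  1  2  3  3  4  5  6  6  7  8
  1  2  3  4  5  6  7  7  8  9
  1  2  3  4  5  6  7  8  9  10

giving w = (5, 2, 10, 9, 6, 3, 1, 7, 4, 8) via Δ²R.

D(w) has 23 cells with 6 SE-corners; essential set:

[(1, 4, 0), (3, 9, 2), (4, 8, 2), (5, 4, 1), (6, 1, 0), (8, 4, 3)]


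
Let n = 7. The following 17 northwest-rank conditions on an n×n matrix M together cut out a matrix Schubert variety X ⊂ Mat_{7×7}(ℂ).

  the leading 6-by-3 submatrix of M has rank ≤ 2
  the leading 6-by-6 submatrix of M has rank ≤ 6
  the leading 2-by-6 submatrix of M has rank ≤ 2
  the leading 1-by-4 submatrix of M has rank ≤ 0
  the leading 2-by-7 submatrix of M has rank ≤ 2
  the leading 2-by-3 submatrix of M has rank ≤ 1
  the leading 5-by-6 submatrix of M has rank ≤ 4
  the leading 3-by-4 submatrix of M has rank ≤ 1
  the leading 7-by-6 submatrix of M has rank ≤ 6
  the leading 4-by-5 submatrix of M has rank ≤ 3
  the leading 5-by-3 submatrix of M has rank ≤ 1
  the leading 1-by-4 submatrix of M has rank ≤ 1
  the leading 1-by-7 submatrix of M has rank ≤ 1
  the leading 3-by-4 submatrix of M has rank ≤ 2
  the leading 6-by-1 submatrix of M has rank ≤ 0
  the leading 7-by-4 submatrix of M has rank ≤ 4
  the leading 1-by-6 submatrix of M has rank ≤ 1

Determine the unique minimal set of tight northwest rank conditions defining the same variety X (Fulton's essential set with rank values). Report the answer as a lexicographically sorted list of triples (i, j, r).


Propagating the 17 rank bounds to every northwest block:

  i=1: 0 0 0 0 1 1 1
  i=2: 0 1 1 1 2 2 2
  i=3: 0 1 1 1 2 3 3
  i=4: 0 1 1 2 3 4 4
  i=5: 0 1 1 2 3 4 5
  i=6: 0 1 2 3 4 5 6
  i=7: 1 2 3 4 5 6 7

second differences of R give the permutation w = (5, 2, 6, 4, 7, 3, 1).

Fulton essential set (4 of the 13 Rothe cells):

[(1, 4, 0), (3, 4, 1), (5, 3, 1), (6, 1, 0)]


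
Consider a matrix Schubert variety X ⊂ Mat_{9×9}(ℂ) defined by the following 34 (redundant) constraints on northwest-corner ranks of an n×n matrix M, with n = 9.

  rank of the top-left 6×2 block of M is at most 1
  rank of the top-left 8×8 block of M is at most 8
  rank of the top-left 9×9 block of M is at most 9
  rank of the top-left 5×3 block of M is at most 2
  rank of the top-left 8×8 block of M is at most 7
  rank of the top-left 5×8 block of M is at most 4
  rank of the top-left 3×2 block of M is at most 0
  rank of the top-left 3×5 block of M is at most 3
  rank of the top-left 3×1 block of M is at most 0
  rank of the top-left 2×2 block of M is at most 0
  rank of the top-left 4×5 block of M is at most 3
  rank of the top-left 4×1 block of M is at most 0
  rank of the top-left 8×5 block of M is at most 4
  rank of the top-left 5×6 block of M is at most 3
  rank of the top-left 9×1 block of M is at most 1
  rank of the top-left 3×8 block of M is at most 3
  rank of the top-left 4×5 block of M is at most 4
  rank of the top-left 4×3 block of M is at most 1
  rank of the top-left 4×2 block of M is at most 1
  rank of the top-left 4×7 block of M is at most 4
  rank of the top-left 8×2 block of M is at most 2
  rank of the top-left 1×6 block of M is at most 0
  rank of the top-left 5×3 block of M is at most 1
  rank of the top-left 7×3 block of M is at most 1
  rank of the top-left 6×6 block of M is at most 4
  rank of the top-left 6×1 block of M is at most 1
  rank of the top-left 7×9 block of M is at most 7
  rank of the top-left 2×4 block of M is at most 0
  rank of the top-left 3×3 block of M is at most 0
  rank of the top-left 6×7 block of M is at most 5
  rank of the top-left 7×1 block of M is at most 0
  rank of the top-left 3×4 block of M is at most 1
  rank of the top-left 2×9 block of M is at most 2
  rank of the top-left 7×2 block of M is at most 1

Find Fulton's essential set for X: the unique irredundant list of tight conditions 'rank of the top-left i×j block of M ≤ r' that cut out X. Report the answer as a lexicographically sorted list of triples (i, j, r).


Propagating the 34 rank bounds to every northwest block:

  i=1: 0  0  0  0  0  0  1  1  1
  i=2: 0  0  0  0  1  1  2  2  2
  i=3: 0  0  0  1  2  2  3  3  3
  i=4: 0  1  1  2  3  3  4  4  4
  i=5: 0  1  1  2  3  3  4  4  5
  i=6: 0  1  1  2  3  4  5  5  6
  i=7: 0  1  1  2  3  4  5  6  7
  i=8: 1  2  2  3  4  5  6  7  8
  i=9: 1  2  3  4  5  6  7  8  9

so w = (7, 5, 4, 2, 9, 6, 8, 1, 3).

ℓ(w)=22; the 7 essential cells (i,j,r):

[(1, 6, 0), (2, 4, 0), (3, 3, 0), (5, 6, 3), (5, 8, 4), (7, 1, 0), (7, 3, 1)]


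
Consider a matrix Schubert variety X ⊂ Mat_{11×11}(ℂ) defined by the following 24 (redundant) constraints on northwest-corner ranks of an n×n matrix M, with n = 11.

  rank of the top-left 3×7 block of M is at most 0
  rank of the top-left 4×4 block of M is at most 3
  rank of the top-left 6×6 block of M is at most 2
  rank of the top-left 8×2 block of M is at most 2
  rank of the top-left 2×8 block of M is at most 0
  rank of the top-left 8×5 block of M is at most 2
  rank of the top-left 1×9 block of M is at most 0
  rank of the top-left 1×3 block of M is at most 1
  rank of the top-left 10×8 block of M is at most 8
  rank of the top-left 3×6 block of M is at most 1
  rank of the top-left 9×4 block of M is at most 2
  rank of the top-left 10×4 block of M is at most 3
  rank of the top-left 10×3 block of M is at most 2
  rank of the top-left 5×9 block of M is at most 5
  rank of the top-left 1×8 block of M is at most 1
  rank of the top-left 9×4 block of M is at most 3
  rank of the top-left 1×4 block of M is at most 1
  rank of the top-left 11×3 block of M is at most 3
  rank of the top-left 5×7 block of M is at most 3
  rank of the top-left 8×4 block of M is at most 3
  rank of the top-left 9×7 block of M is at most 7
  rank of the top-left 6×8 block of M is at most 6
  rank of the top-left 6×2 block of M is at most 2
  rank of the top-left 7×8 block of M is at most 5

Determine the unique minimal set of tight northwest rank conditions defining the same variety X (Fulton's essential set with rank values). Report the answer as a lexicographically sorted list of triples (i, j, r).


Propagating the 24 rank bounds to every northwest block:

  0 | 0 | 0 | 0 | 0 | 0 | 0 | 0 | 0 | 1 | 1
  0 | 0 | 0 | 0 | 0 | 0 | 0 | 0 | 1 | 2 | 2
  0 | 0 | 0 | 0 | 0 | 0 | 0 | 1 | 2 | 3 | 3
  1 | 1 | 1 | 1 | 1 | 1 | 1 | 2 | 3 | 4 | 4
  1 | 2 | 2 | 2 | 2 | 2 | 2 | 3 | 4 | 5 | 5
  1 | 2 | 2 | 2 | 2 | 2 | 3 | 4 | 5 | 6 | 6
  1 | 2 | 2 | 2 | 2 | 3 | 4 | 5 | 6 | 7 | 7
  1 | 2 | 2 | 2 | 2 | 3 | 4 | 5 | 6 | 7 | 8
  1 | 2 | 2 | 2 | 3 | 4 | 5 | 6 | 7 | 8 | 9
  1 | 2 | 2 | 3 | 4 | 5 | 6 | 7 | 8 | 9 | 10
  1 | 2 | 3 | 4 | 5 | 6 | 7 | 8 | 9 | 10 | 11

so w = (10, 9, 8, 1, 2, 7, 6, 11, 5, 4, 3).

|D(w)|=37, |Ess(w)|=7:

[(1, 9, 0), (2, 8, 0), (3, 7, 0), (6, 6, 2), (8, 5, 2), (9, 4, 2), (10, 3, 2)]


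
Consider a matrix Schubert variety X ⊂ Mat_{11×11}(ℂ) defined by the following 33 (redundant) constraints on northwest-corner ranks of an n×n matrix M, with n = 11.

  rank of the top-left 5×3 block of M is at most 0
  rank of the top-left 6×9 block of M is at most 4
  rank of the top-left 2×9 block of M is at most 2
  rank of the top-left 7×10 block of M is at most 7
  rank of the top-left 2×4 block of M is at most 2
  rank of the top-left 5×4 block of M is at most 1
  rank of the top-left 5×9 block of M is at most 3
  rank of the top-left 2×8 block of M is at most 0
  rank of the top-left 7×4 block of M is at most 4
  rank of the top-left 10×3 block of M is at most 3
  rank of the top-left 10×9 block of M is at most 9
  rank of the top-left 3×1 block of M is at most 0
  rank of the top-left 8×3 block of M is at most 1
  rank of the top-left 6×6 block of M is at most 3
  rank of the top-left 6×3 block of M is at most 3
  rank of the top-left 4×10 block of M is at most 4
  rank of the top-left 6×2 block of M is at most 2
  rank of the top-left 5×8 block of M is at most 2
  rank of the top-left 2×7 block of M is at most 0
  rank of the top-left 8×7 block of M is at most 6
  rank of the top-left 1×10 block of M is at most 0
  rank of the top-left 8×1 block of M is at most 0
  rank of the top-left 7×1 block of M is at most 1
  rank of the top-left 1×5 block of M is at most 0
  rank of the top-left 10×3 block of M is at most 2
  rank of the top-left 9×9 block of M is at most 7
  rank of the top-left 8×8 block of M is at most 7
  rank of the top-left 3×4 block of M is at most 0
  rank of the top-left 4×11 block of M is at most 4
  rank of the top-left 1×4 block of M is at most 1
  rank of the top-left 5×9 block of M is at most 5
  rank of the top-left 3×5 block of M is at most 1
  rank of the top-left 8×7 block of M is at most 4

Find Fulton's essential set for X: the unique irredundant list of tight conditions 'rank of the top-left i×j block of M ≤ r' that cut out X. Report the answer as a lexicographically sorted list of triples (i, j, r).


The tightest implied rank at each (i,j), from the 33 conditions:

  i=1: 0 0 0 0 0 0 0 0 0 0 1
  i=2: 0 0 0 0 0 0 0 0 1 1 2
  i=3: 0 0 0 0 1 1 1 1 2 2 3
  i=4: 0 0 0 1 2 2 2 2 3 3 4
  i=5: 0 0 0 1 2 2 2 2 3 4 5
  i=6: 0 1 1 2 3 3 3 3 4 5 6
  i=7: 0 1 1 2 3 4 4 4 5 6 7
  i=8: 0 1 1 2 3 4 4 5 6 7 8
  i=9: 1 2 2 3 4 5 5 6 7 8 9
  i=10: 1 2 2 3 4 5 6 7 8 9 10
  i=11: 1 2 3 4 5 6 7 8 9 10 11

the unique w with this rank table is (11, 9, 5, 4, 10, 2, 6, 8, 1, 7, 3).

Rothe diagram D(w) (38 cells), 9 SE-corners (essential conditions):

[(1, 10, 0), (2, 8, 0), (3, 4, 0), (5, 3, 0), (5, 8, 2), (8, 1, 0), (8, 3, 1), (8, 7, 4), (10, 3, 2)]


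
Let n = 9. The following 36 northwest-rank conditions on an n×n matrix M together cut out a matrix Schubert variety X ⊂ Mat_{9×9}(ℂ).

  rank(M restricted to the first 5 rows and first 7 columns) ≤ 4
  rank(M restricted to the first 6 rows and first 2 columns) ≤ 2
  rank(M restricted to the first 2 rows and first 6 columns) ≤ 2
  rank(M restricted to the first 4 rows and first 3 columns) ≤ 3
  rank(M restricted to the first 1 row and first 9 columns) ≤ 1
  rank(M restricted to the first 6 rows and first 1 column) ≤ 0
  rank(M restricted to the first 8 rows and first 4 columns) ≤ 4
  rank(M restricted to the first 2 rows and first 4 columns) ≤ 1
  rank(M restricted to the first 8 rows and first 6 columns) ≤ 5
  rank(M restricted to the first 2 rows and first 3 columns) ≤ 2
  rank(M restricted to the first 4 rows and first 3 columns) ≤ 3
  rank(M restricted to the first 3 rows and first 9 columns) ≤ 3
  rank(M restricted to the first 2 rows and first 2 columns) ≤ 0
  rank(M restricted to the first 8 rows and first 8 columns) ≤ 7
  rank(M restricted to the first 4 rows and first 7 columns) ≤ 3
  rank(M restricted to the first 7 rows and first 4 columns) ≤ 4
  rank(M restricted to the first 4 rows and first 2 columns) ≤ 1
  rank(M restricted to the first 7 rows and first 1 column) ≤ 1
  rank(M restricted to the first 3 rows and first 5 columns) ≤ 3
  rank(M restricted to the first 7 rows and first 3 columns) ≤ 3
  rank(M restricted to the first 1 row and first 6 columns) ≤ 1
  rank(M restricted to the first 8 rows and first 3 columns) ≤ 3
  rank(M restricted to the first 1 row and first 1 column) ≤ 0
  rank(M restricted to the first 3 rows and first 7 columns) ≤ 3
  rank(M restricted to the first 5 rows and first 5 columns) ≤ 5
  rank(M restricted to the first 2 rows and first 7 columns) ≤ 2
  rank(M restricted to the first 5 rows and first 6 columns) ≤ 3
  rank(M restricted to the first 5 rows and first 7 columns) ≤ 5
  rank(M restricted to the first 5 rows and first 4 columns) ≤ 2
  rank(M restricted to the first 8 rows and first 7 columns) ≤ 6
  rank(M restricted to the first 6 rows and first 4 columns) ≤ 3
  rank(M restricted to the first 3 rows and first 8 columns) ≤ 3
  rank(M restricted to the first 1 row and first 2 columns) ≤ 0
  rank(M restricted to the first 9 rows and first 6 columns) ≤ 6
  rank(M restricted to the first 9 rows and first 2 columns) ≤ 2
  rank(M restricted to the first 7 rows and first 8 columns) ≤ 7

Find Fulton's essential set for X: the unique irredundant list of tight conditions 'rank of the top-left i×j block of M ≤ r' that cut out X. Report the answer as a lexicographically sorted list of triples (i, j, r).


Reconstructing r_w from the 36 given conditions:

  0  0  1  1  1  1  1  1  1
  0  0  1  1  2  2  2  2  2
  0  1  2  2  3  3  3  3  3
  0  1  2  2  3  3  3  4  4
  0  1  2  2  3  3  4  5  5
  0  1  2  3  4  4  5  6  6
  1  2  3  4  5  5  6  7  7
  1  2  3  4  5  5  6  7  8
  1  2  3  4  5  6  7  8  9

giving w = (3, 5, 2, 8, 7, 4, 1, 9, 6) via Δ²R.

ℓ(w)=15; the 7 essential cells (i,j,r):

[(2, 2, 0), (2, 4, 1), (4, 7, 3), (5, 4, 2), (5, 6, 3), (6, 1, 0), (8, 6, 5)]


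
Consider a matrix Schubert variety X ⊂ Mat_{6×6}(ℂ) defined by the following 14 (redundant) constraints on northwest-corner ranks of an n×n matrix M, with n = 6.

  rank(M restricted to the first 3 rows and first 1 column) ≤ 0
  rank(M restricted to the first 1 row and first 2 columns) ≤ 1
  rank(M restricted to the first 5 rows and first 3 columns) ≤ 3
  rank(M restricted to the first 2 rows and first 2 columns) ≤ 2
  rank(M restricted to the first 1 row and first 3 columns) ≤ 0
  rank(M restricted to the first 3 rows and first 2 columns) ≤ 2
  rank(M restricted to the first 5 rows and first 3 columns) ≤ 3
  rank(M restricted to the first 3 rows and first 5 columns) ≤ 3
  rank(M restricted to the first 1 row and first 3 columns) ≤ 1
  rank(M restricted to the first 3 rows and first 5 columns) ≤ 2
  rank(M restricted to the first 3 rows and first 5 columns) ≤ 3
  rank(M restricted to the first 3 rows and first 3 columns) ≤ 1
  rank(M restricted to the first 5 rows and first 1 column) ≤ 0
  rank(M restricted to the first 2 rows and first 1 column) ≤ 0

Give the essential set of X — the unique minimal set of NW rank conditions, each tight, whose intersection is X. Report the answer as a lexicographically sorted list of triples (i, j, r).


Recovering R(i,j) via the rank-extension bound from the 14 conditions:

  0  0  0  1  1  1
  0  1  1  2  2  2
  0  1  1  2  2  3
  0  1  2  3  3  4
  0  1  2  3  4  5
  1  2  3  4  5  6

second differences of R give the permutation w = (4, 2, 6, 3, 5, 1).

|D(w)|=9, |Ess(w)|=4:

[(1, 3, 0), (3, 3, 1), (3, 5, 2), (5, 1, 0)]


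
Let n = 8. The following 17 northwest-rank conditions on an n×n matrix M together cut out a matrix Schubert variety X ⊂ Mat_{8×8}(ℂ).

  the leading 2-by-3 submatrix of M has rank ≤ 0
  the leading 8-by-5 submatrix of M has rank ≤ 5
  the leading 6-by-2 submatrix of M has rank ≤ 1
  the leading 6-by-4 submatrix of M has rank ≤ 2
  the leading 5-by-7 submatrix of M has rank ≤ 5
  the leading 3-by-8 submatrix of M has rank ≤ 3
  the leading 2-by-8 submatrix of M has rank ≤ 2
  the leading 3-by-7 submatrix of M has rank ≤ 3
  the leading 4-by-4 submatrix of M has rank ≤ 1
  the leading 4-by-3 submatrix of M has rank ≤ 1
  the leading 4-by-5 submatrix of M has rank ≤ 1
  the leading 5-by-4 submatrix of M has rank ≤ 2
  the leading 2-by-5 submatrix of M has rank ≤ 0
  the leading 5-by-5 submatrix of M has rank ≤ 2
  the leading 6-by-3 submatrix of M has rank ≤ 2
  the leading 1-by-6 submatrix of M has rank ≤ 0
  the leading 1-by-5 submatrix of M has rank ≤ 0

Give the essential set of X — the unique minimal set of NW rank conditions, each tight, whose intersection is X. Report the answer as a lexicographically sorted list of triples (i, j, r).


Rank table r_w(8×8) implied by the 17 constraints:

  R[1]: 0 0 0 0 0 0 1 1
  R[2]: 0 0 0 0 0 1 2 2
  R[3]: 1 1 1 1 1 2 3 3
  R[4]: 1 1 1 1 1 2 3 4
  R[5]: 1 1 2 2 2 3 4 5
  R[6]: 1 1 2 2 3 4 5 6
  R[7]: 1 2 3 3 4 5 6 7
  R[8]: 1 2 3 4 5 6 7 8

so w = (7, 6, 1, 8, 3, 5, 2, 4).

5 SE-corners of the 18-cell Rothe diagram give Ess(w):

[(1, 6, 0), (2, 5, 0), (4, 5, 1), (6, 2, 1), (6, 4, 2)]


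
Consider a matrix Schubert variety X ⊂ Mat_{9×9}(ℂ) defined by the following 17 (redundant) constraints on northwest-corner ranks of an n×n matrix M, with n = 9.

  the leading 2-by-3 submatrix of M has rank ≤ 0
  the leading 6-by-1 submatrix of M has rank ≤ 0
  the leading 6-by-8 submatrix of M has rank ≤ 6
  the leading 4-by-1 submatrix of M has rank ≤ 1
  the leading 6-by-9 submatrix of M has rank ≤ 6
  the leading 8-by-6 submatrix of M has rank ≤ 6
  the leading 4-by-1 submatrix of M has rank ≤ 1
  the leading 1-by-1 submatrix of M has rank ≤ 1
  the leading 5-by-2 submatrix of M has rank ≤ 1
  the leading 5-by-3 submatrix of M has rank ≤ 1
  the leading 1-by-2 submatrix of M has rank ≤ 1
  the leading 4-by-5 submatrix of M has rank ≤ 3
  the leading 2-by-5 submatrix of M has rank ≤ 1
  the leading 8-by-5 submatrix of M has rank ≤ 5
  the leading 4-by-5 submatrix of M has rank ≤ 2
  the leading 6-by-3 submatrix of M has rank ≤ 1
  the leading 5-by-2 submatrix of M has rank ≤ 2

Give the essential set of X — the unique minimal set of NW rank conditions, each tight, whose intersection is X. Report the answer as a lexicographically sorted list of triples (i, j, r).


Recovering R(i,j) via the rank-extension bound from the 17 conditions:

  row 1: 0  0  0  1  1  1  1  1  1
  row 2: 0  0  0  1  1  2  2  2  2
  row 3: 0  1  1  2  2  3  3  3  3
  row 4: 0  1  1  2  2  3  4  4  4
  row 5: 0  1  1  2  3  4  5  5  5
  row 6: 0  1  1  2  3  4  5  6  6
  row 7: 1  2  2  3  4  5  6  7  7
  row 8: 1  2  3  4  5  6  7  8  8
  row 9: 1  2  3  4  5  6  7  8  9

hence w(1..9) = (4, 6, 2, 7, 5, 8, 1, 3, 9).

5 SE-corners of the 15-cell Rothe diagram give Ess(w):

[(2, 3, 0), (2, 5, 1), (4, 5, 2), (6, 1, 0), (6, 3, 1)]


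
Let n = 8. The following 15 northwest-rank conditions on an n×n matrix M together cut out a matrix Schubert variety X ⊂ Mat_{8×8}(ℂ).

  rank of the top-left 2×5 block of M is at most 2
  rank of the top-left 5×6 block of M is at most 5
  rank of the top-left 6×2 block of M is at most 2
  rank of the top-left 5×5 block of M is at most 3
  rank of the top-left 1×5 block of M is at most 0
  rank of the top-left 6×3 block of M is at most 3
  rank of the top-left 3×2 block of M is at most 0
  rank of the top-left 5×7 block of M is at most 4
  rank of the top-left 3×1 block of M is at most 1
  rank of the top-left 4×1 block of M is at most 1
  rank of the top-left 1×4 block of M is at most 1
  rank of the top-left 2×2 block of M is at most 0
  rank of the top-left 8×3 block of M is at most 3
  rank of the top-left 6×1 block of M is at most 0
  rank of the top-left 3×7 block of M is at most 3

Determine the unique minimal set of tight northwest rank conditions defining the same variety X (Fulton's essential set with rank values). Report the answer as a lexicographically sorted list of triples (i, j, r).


Recovering R(i,j) via the rank-extension bound from the 15 conditions:

  i=1: 0 0 0 0 0 1 1 1
  i=2: 0 0 1 1 1 2 2 2
  i=3: 0 0 1 2 2 3 3 3
  i=4: 0 1 2 3 3 4 4 4
  i=5: 0 1 2 3 3 4 4 5
  i=6: 0 1 2 3 4 5 5 6
  i=7: 1 2 3 4 5 6 6 7
  i=8: 1 2 3 4 5 6 7 8

hence w(1..8) = (6, 3, 4, 2, 8, 5, 1, 7).

5 SE-corners of the 14-cell Rothe diagram give Ess(w):

[(1, 5, 0), (3, 2, 0), (5, 5, 3), (5, 7, 4), (6, 1, 0)]


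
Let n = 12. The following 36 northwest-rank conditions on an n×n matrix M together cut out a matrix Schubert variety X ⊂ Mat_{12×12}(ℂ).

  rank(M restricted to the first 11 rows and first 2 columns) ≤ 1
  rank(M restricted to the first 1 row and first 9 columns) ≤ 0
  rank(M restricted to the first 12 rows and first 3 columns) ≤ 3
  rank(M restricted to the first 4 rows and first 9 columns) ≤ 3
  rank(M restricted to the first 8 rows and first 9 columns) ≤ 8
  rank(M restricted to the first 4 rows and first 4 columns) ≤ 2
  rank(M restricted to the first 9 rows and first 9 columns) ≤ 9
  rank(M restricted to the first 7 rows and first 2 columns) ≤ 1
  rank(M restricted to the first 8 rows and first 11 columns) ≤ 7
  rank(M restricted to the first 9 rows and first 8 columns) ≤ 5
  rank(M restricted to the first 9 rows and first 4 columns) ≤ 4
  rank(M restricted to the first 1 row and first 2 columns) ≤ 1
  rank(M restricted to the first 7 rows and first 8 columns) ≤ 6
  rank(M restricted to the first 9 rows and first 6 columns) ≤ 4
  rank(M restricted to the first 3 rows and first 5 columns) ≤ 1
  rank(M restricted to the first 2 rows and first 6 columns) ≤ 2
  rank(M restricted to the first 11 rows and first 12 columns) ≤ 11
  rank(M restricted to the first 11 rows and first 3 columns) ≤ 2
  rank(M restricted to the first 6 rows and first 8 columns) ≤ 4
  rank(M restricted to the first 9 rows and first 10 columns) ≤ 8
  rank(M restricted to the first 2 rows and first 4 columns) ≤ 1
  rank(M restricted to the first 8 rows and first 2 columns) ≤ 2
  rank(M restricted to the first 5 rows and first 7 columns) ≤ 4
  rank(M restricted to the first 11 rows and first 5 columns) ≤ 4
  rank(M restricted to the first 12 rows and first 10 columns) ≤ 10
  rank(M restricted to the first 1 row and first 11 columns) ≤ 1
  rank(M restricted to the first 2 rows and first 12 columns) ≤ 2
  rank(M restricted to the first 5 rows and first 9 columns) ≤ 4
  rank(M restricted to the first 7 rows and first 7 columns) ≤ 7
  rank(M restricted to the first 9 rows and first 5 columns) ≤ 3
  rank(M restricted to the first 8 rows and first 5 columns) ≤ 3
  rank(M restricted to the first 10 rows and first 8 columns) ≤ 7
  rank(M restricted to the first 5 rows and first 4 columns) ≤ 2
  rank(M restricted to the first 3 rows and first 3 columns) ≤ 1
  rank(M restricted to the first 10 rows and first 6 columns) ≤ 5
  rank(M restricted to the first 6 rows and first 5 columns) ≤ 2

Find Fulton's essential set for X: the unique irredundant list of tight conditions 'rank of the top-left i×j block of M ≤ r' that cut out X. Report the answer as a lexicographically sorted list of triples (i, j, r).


Recovering R(i,j) via the rank-extension bound from the 36 conditions:

  row 1: 0, 0, 0, 0, 0, 0, 0, 0, 0, 1, 1, 1
  row 2: 1, 1, 1, 1, 1, 1, 1, 1, 1, 2, 2, 2
  row 3: 1, 1, 1, 1, 1, 2, 2, 2, 2, 3, 3, 3
  row 4: 1, 1, 2, 2, 2, 3, 3, 3, 3, 4, 4, 4
  row 5: 1, 1, 2, 2, 2, 3, 4, 4, 4, 5, 5, 5
  row 6: 1, 1, 2, 2, 2, 3, 4, 4, 5, 6, 6, 6
  row 7: 1, 1, 2, 3, 3, 4, 5, 5, 6, 7, 7, 7
  row 8: 1, 1, 2, 3, 3, 4, 5, 5, 6, 7, 7, 8
  row 9: 1, 1, 2, 3, 3, 4, 5, 5, 6, 7, 8, 9
  row 10: 1, 1, 2, 3, 4, 5, 6, 6, 7, 8, 9, 10
  row 11: 1, 1, 2, 3, 4, 5, 6, 7, 8, 9, 10, 11
  row 12: 1, 2, 3, 4, 5, 6, 7, 8, 9, 10, 11, 12

so w = (10, 1, 6, 3, 7, 9, 4, 12, 11, 5, 8, 2).

D(w) has 31 cells with 8 SE-corners; essential set:

[(1, 9, 0), (3, 5, 1), (6, 5, 2), (6, 8, 4), (8, 11, 7), (9, 5, 3), (9, 8, 5), (11, 2, 1)]


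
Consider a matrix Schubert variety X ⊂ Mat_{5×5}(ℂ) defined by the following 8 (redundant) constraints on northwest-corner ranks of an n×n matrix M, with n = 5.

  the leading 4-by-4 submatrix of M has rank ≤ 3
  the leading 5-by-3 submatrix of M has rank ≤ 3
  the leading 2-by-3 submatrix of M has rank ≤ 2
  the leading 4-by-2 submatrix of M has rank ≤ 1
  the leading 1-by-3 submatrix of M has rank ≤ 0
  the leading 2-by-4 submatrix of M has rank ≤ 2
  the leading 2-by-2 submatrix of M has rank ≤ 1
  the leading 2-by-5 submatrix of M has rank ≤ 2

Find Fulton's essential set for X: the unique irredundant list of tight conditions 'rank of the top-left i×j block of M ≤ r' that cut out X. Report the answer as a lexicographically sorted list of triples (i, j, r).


The tightest implied rank at each (i,j), from the 8 conditions:

  R[1]: 0  0  0  1  1
  R[2]: 1  1  1  2  2
  R[3]: 1  1  2  3  3
  R[4]: 1  1  2  3  4
  R[5]: 1  2  3  4  5

giving w = (4, 1, 3, 5, 2) via Δ²R.

Fulton essential set (2 of the 5 Rothe cells):

[(1, 3, 0), (4, 2, 1)]
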